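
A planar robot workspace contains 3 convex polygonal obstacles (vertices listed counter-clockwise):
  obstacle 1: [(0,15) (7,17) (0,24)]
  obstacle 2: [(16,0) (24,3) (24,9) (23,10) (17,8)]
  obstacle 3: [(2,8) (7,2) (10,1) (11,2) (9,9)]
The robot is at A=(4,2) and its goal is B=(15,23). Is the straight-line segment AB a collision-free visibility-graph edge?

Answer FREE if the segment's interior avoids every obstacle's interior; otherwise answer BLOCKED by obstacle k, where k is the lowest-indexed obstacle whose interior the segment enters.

BLOCKED by obstacle 3

Obstacle 1 [(0,15) (7,17) (0,24)]:
  edge (0,15)–(7,17): clear
  edge (7,17)–(0,24): clear
  edge (0,24)–(0,15): clear
  midpoint (19/2,25/2) outside
  → clear
Obstacle 2 [(16,0) (24,3) (24,9) (23,10) (17,8)]:
  edge (16,0)–(24,3): clear
  edge (24,3)–(24,9): clear
  edge (24,9)–(23,10): clear
  edge (23,10)–(17,8): clear
  edge (17,8)–(16,0): clear
  midpoint (19/2,25/2) outside
  → clear
Obstacle 3 [(2,8) (7,2) (10,1) (11,2) (9,9)]:
  edge (2,8)–(7,2): crosses AB
  edge (7,2)–(10,1): clear
  edge (10,1)–(11,2): clear
  edge (11,2)–(9,9): clear
  edge (9,9)–(2,8): crosses AB
  → BLOCKED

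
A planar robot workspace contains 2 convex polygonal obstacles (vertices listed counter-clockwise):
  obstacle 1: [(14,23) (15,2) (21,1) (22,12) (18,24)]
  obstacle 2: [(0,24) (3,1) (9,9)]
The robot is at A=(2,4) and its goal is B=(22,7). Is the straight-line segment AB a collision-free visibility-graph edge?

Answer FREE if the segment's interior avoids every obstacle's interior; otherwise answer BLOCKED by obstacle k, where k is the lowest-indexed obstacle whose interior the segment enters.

Obstacle 1 [(14,23) (15,2) (21,1) (22,12) (18,24)]:
  edge (14,23)–(15,2): crosses AB
  edge (15,2)–(21,1): clear
  edge (21,1)–(22,12): crosses AB
  edge (22,12)–(18,24): clear
  edge (18,24)–(14,23): clear
  → BLOCKED
Obstacle 2 [(0,24) (3,1) (9,9)]:
  edge (0,24)–(3,1): crosses AB
  edge (3,1)–(9,9): crosses AB
  edge (9,9)–(0,24): clear
  → BLOCKED

BLOCKED by obstacle 1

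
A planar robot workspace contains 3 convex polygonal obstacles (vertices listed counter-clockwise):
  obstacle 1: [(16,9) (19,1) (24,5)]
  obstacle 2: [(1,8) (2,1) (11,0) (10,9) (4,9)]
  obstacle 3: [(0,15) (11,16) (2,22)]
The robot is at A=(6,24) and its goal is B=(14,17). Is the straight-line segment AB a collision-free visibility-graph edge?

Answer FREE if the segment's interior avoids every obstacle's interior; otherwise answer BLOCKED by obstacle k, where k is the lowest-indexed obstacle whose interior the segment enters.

FREE

Obstacle 1 [(16,9) (19,1) (24,5)]:
  edge (16,9)–(19,1): clear
  edge (19,1)–(24,5): clear
  edge (24,5)–(16,9): clear
  midpoint (10,41/2) outside
  → clear
Obstacle 2 [(1,8) (2,1) (11,0) (10,9) (4,9)]:
  edge (1,8)–(2,1): clear
  edge (2,1)–(11,0): clear
  edge (11,0)–(10,9): clear
  edge (10,9)–(4,9): clear
  edge (4,9)–(1,8): clear
  midpoint (10,41/2) outside
  → clear
Obstacle 3 [(0,15) (11,16) (2,22)]:
  edge (0,15)–(11,16): clear
  edge (11,16)–(2,22): clear
  edge (2,22)–(0,15): clear
  midpoint (10,41/2) outside
  → clear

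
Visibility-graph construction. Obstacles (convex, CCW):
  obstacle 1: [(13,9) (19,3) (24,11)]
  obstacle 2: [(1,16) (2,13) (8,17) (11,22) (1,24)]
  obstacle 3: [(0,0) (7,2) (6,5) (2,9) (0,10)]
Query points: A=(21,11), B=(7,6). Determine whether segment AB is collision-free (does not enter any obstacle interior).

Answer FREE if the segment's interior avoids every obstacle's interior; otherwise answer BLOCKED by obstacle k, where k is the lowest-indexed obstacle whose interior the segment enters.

BLOCKED by obstacle 1

Obstacle 1 [(13,9) (19,3) (24,11)]:
  edge (13,9)–(19,3): crosses AB
  edge (19,3)–(24,11): clear
  edge (24,11)–(13,9): crosses AB
  → BLOCKED
Obstacle 2 [(1,16) (2,13) (8,17) (11,22) (1,24)]:
  edge (1,16)–(2,13): clear
  edge (2,13)–(8,17): clear
  edge (8,17)–(11,22): clear
  edge (11,22)–(1,24): clear
  edge (1,24)–(1,16): clear
  midpoint (14,17/2) outside
  → clear
Obstacle 3 [(0,0) (7,2) (6,5) (2,9) (0,10)]:
  edge (0,0)–(7,2): clear
  edge (7,2)–(6,5): clear
  edge (6,5)–(2,9): clear
  edge (2,9)–(0,10): clear
  edge (0,10)–(0,0): clear
  midpoint (14,17/2) outside
  → clear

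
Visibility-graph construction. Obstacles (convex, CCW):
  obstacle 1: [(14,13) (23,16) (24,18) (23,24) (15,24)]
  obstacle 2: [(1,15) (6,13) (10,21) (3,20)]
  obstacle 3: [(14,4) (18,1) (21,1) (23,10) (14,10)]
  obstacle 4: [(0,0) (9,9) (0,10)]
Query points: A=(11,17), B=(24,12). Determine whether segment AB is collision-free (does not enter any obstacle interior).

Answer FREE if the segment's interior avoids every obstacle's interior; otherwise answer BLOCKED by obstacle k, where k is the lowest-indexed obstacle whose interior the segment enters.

BLOCKED by obstacle 1

Obstacle 1 [(14,13) (23,16) (24,18) (23,24) (15,24)]:
  edge (14,13)–(23,16): crosses AB
  edge (23,16)–(24,18): clear
  edge (24,18)–(23,24): clear
  edge (23,24)–(15,24): clear
  edge (15,24)–(14,13): crosses AB
  → BLOCKED
Obstacle 2 [(1,15) (6,13) (10,21) (3,20)]:
  edge (1,15)–(6,13): clear
  edge (6,13)–(10,21): clear
  edge (10,21)–(3,20): clear
  edge (3,20)–(1,15): clear
  midpoint (35/2,29/2) outside
  → clear
Obstacle 3 [(14,4) (18,1) (21,1) (23,10) (14,10)]:
  edge (14,4)–(18,1): clear
  edge (18,1)–(21,1): clear
  edge (21,1)–(23,10): clear
  edge (23,10)–(14,10): clear
  edge (14,10)–(14,4): clear
  midpoint (35/2,29/2) outside
  → clear
Obstacle 4 [(0,0) (9,9) (0,10)]:
  edge (0,0)–(9,9): clear
  edge (9,9)–(0,10): clear
  edge (0,10)–(0,0): clear
  midpoint (35/2,29/2) outside
  → clear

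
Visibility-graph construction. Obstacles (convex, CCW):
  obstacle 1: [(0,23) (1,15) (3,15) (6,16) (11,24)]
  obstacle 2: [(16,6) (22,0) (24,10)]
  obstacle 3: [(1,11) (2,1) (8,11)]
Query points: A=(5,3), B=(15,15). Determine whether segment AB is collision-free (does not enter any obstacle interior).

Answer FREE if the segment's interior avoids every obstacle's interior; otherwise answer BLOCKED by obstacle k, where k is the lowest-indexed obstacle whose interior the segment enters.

Obstacle 1 [(0,23) (1,15) (3,15) (6,16) (11,24)]:
  edge (0,23)–(1,15): clear
  edge (1,15)–(3,15): clear
  edge (3,15)–(6,16): clear
  edge (6,16)–(11,24): clear
  edge (11,24)–(0,23): clear
  midpoint (10,9) outside
  → clear
Obstacle 2 [(16,6) (22,0) (24,10)]:
  edge (16,6)–(22,0): clear
  edge (22,0)–(24,10): clear
  edge (24,10)–(16,6): clear
  midpoint (10,9) outside
  → clear
Obstacle 3 [(1,11) (2,1) (8,11)]:
  edge (1,11)–(2,1): clear
  edge (2,1)–(8,11): clear
  edge (8,11)–(1,11): clear
  midpoint (10,9) outside
  → clear

FREE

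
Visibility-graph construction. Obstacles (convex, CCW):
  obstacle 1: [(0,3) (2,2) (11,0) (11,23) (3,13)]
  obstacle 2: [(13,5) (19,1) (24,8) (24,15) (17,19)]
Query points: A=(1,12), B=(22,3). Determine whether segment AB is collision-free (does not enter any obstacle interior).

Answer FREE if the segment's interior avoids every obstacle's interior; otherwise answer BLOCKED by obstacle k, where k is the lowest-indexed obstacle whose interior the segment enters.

Obstacle 1 [(0,3) (2,2) (11,0) (11,23) (3,13)]:
  edge (0,3)–(2,2): clear
  edge (2,2)–(11,0): clear
  edge (11,0)–(11,23): crosses AB
  edge (11,23)–(3,13): clear
  edge (3,13)–(0,3): crosses AB
  → BLOCKED
Obstacle 2 [(13,5) (19,1) (24,8) (24,15) (17,19)]:
  edge (13,5)–(19,1): clear
  edge (19,1)–(24,8): crosses AB
  edge (24,8)–(24,15): clear
  edge (24,15)–(17,19): clear
  edge (17,19)–(13,5): crosses AB
  → BLOCKED

BLOCKED by obstacle 1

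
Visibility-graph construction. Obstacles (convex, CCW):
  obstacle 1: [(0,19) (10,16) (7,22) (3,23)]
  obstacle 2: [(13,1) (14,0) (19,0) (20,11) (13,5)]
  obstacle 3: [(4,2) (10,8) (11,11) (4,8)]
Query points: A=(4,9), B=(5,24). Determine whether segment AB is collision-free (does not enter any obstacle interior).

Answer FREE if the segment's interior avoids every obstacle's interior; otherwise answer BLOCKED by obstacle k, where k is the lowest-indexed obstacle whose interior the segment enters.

BLOCKED by obstacle 1

Obstacle 1 [(0,19) (10,16) (7,22) (3,23)]:
  edge (0,19)–(10,16): crosses AB
  edge (10,16)–(7,22): clear
  edge (7,22)–(3,23): crosses AB
  edge (3,23)–(0,19): clear
  → BLOCKED
Obstacle 2 [(13,1) (14,0) (19,0) (20,11) (13,5)]:
  edge (13,1)–(14,0): clear
  edge (14,0)–(19,0): clear
  edge (19,0)–(20,11): clear
  edge (20,11)–(13,5): clear
  edge (13,5)–(13,1): clear
  midpoint (9/2,33/2) outside
  → clear
Obstacle 3 [(4,2) (10,8) (11,11) (4,8)]:
  edge (4,2)–(10,8): clear
  edge (10,8)–(11,11): clear
  edge (11,11)–(4,8): clear
  edge (4,8)–(4,2): clear
  midpoint (9/2,33/2) outside
  → clear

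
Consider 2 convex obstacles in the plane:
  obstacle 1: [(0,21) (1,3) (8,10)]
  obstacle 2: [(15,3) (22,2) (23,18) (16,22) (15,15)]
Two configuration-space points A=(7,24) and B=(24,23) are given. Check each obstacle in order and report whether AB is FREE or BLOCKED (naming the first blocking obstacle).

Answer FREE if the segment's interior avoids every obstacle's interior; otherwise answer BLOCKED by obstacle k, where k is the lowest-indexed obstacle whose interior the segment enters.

Obstacle 1 [(0,21) (1,3) (8,10)]:
  edge (0,21)–(1,3): clear
  edge (1,3)–(8,10): clear
  edge (8,10)–(0,21): clear
  midpoint (31/2,47/2) outside
  → clear
Obstacle 2 [(15,3) (22,2) (23,18) (16,22) (15,15)]:
  edge (15,3)–(22,2): clear
  edge (22,2)–(23,18): clear
  edge (23,18)–(16,22): clear
  edge (16,22)–(15,15): clear
  edge (15,15)–(15,3): clear
  midpoint (31/2,47/2) outside
  → clear

FREE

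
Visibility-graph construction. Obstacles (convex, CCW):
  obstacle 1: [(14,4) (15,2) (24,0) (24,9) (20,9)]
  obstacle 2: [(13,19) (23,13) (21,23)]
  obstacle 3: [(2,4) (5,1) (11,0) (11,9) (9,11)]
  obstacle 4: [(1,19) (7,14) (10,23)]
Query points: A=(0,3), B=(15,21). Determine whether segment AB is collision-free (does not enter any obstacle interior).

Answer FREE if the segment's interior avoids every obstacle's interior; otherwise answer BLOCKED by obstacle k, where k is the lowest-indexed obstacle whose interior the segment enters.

Obstacle 1 [(14,4) (15,2) (24,0) (24,9) (20,9)]:
  edge (14,4)–(15,2): clear
  edge (15,2)–(24,0): clear
  edge (24,0)–(24,9): clear
  edge (24,9)–(20,9): clear
  edge (20,9)–(14,4): clear
  midpoint (15/2,12) outside
  → clear
Obstacle 2 [(13,19) (23,13) (21,23)]:
  edge (13,19)–(23,13): crosses AB
  edge (23,13)–(21,23): clear
  edge (21,23)–(13,19): crosses AB
  → BLOCKED
Obstacle 3 [(2,4) (5,1) (11,0) (11,9) (9,11)]:
  edge (2,4)–(5,1): clear
  edge (5,1)–(11,0): clear
  edge (11,0)–(11,9): clear
  edge (11,9)–(9,11): clear
  edge (9,11)–(2,4): clear
  midpoint (15/2,12) outside
  → clear
Obstacle 4 [(1,19) (7,14) (10,23)]:
  edge (1,19)–(7,14): clear
  edge (7,14)–(10,23): clear
  edge (10,23)–(1,19): clear
  midpoint (15/2,12) outside
  → clear

BLOCKED by obstacle 2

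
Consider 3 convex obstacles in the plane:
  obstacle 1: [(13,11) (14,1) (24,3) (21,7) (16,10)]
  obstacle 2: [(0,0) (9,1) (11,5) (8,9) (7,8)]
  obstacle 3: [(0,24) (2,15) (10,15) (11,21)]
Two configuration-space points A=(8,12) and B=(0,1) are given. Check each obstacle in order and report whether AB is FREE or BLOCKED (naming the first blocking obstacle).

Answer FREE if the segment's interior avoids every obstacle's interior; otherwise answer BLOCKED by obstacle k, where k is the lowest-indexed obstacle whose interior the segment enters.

FREE

Obstacle 1 [(13,11) (14,1) (24,3) (21,7) (16,10)]:
  edge (13,11)–(14,1): clear
  edge (14,1)–(24,3): clear
  edge (24,3)–(21,7): clear
  edge (21,7)–(16,10): clear
  edge (16,10)–(13,11): clear
  midpoint (4,13/2) outside
  → clear
Obstacle 2 [(0,0) (9,1) (11,5) (8,9) (7,8)]:
  edge (0,0)–(9,1): clear
  edge (9,1)–(11,5): clear
  edge (11,5)–(8,9): clear
  edge (8,9)–(7,8): clear
  edge (7,8)–(0,0): clear
  midpoint (4,13/2) outside
  → clear
Obstacle 3 [(0,24) (2,15) (10,15) (11,21)]:
  edge (0,24)–(2,15): clear
  edge (2,15)–(10,15): clear
  edge (10,15)–(11,21): clear
  edge (11,21)–(0,24): clear
  midpoint (4,13/2) outside
  → clear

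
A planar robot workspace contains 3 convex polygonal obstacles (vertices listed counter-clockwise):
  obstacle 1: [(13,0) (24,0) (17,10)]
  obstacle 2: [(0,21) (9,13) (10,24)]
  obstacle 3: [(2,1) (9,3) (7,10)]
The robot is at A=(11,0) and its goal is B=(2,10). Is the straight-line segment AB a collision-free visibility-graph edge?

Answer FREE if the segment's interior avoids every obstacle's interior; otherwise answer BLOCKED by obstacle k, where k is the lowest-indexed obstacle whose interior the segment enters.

Obstacle 1 [(13,0) (24,0) (17,10)]:
  edge (13,0)–(24,0): clear
  edge (24,0)–(17,10): clear
  edge (17,10)–(13,0): clear
  midpoint (13/2,5) outside
  → clear
Obstacle 2 [(0,21) (9,13) (10,24)]:
  edge (0,21)–(9,13): clear
  edge (9,13)–(10,24): clear
  edge (10,24)–(0,21): clear
  midpoint (13/2,5) outside
  → clear
Obstacle 3 [(2,1) (9,3) (7,10)]:
  edge (2,1)–(9,3): crosses AB
  edge (9,3)–(7,10): clear
  edge (7,10)–(2,1): crosses AB
  → BLOCKED

BLOCKED by obstacle 3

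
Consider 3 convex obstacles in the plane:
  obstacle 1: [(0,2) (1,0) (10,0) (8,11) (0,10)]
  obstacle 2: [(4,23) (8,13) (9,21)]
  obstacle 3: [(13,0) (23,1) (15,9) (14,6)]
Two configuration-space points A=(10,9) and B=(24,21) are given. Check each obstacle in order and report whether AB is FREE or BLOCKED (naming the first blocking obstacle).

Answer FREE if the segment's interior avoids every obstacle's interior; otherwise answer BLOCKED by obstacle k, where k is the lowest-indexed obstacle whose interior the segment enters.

Obstacle 1 [(0,2) (1,0) (10,0) (8,11) (0,10)]:
  edge (0,2)–(1,0): clear
  edge (1,0)–(10,0): clear
  edge (10,0)–(8,11): clear
  edge (8,11)–(0,10): clear
  edge (0,10)–(0,2): clear
  midpoint (17,15) outside
  → clear
Obstacle 2 [(4,23) (8,13) (9,21)]:
  edge (4,23)–(8,13): clear
  edge (8,13)–(9,21): clear
  edge (9,21)–(4,23): clear
  midpoint (17,15) outside
  → clear
Obstacle 3 [(13,0) (23,1) (15,9) (14,6)]:
  edge (13,0)–(23,1): clear
  edge (23,1)–(15,9): clear
  edge (15,9)–(14,6): clear
  edge (14,6)–(13,0): clear
  midpoint (17,15) outside
  → clear

FREE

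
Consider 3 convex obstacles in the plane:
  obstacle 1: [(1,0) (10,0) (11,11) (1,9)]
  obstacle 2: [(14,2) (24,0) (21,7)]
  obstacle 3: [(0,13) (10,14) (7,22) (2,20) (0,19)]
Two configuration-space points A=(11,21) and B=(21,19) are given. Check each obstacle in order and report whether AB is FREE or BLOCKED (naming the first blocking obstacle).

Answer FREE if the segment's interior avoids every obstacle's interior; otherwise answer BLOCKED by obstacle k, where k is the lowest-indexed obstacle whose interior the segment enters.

FREE

Obstacle 1 [(1,0) (10,0) (11,11) (1,9)]:
  edge (1,0)–(10,0): clear
  edge (10,0)–(11,11): clear
  edge (11,11)–(1,9): clear
  edge (1,9)–(1,0): clear
  midpoint (16,20) outside
  → clear
Obstacle 2 [(14,2) (24,0) (21,7)]:
  edge (14,2)–(24,0): clear
  edge (24,0)–(21,7): clear
  edge (21,7)–(14,2): clear
  midpoint (16,20) outside
  → clear
Obstacle 3 [(0,13) (10,14) (7,22) (2,20) (0,19)]:
  edge (0,13)–(10,14): clear
  edge (10,14)–(7,22): clear
  edge (7,22)–(2,20): clear
  edge (2,20)–(0,19): clear
  edge (0,19)–(0,13): clear
  midpoint (16,20) outside
  → clear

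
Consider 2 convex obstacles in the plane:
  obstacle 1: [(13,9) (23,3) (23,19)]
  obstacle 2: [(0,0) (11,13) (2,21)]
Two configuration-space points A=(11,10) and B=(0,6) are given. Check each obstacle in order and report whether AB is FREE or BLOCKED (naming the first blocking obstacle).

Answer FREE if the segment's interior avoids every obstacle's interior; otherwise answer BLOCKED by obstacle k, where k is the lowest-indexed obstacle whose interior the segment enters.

BLOCKED by obstacle 2

Obstacle 1 [(13,9) (23,3) (23,19)]:
  edge (13,9)–(23,3): clear
  edge (23,3)–(23,19): clear
  edge (23,19)–(13,9): clear
  midpoint (11/2,8) outside
  → clear
Obstacle 2 [(0,0) (11,13) (2,21)]:
  edge (0,0)–(11,13): crosses AB
  edge (11,13)–(2,21): clear
  edge (2,21)–(0,0): crosses AB
  → BLOCKED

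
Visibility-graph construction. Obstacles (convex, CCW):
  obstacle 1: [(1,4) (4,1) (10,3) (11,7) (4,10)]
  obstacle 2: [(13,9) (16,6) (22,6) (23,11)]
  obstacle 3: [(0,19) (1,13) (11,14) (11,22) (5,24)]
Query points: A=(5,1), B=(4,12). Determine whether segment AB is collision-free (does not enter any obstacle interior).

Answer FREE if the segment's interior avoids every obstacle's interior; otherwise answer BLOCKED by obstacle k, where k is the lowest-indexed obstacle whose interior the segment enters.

Obstacle 1 [(1,4) (4,1) (10,3) (11,7) (4,10)]:
  edge (1,4)–(4,1): clear
  edge (4,1)–(10,3): crosses AB
  edge (10,3)–(11,7): clear
  edge (11,7)–(4,10): crosses AB
  edge (4,10)–(1,4): clear
  → BLOCKED
Obstacle 2 [(13,9) (16,6) (22,6) (23,11)]:
  edge (13,9)–(16,6): clear
  edge (16,6)–(22,6): clear
  edge (22,6)–(23,11): clear
  edge (23,11)–(13,9): clear
  midpoint (9/2,13/2) outside
  → clear
Obstacle 3 [(0,19) (1,13) (11,14) (11,22) (5,24)]:
  edge (0,19)–(1,13): clear
  edge (1,13)–(11,14): clear
  edge (11,14)–(11,22): clear
  edge (11,22)–(5,24): clear
  edge (5,24)–(0,19): clear
  midpoint (9/2,13/2) outside
  → clear

BLOCKED by obstacle 1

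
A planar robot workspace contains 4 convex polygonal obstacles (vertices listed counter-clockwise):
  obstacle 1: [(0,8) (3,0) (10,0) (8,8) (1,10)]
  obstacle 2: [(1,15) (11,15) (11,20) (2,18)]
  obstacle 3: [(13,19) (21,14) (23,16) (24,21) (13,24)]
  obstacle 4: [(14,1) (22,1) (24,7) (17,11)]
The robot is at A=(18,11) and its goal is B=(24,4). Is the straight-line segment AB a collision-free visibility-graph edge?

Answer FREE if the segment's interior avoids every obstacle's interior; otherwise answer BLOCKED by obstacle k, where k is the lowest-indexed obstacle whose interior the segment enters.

Obstacle 1 [(0,8) (3,0) (10,0) (8,8) (1,10)]:
  edge (0,8)–(3,0): clear
  edge (3,0)–(10,0): clear
  edge (10,0)–(8,8): clear
  edge (8,8)–(1,10): clear
  edge (1,10)–(0,8): clear
  midpoint (21,15/2) outside
  → clear
Obstacle 2 [(1,15) (11,15) (11,20) (2,18)]:
  edge (1,15)–(11,15): clear
  edge (11,15)–(11,20): clear
  edge (11,20)–(2,18): clear
  edge (2,18)–(1,15): clear
  midpoint (21,15/2) outside
  → clear
Obstacle 3 [(13,19) (21,14) (23,16) (24,21) (13,24)]:
  edge (13,19)–(21,14): clear
  edge (21,14)–(23,16): clear
  edge (23,16)–(24,21): clear
  edge (24,21)–(13,24): clear
  edge (13,24)–(13,19): clear
  midpoint (21,15/2) outside
  → clear
Obstacle 4 [(14,1) (22,1) (24,7) (17,11)]:
  edge (14,1)–(22,1): clear
  edge (22,1)–(24,7): crosses AB
  edge (24,7)–(17,11): crosses AB
  edge (17,11)–(14,1): clear
  → BLOCKED

BLOCKED by obstacle 4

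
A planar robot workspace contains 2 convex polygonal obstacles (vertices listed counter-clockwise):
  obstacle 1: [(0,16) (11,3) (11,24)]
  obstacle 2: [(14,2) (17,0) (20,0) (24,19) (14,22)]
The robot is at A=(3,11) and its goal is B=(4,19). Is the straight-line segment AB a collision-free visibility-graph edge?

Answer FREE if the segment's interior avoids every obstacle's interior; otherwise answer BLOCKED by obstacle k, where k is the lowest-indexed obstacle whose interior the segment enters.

Obstacle 1 [(0,16) (11,3) (11,24)]:
  edge (0,16)–(11,3): crosses AB
  edge (11,3)–(11,24): clear
  edge (11,24)–(0,16): crosses AB
  → BLOCKED
Obstacle 2 [(14,2) (17,0) (20,0) (24,19) (14,22)]:
  edge (14,2)–(17,0): clear
  edge (17,0)–(20,0): clear
  edge (20,0)–(24,19): clear
  edge (24,19)–(14,22): clear
  edge (14,22)–(14,2): clear
  midpoint (7/2,15) outside
  → clear

BLOCKED by obstacle 1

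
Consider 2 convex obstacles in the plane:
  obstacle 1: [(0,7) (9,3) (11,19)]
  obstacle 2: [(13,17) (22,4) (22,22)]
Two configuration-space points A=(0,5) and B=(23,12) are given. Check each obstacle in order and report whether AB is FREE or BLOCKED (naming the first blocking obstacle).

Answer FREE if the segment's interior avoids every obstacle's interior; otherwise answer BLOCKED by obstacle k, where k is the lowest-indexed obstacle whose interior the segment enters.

BLOCKED by obstacle 1

Obstacle 1 [(0,7) (9,3) (11,19)]:
  edge (0,7)–(9,3): crosses AB
  edge (9,3)–(11,19): crosses AB
  edge (11,19)–(0,7): clear
  → BLOCKED
Obstacle 2 [(13,17) (22,4) (22,22)]:
  edge (13,17)–(22,4): crosses AB
  edge (22,4)–(22,22): crosses AB
  edge (22,22)–(13,17): clear
  → BLOCKED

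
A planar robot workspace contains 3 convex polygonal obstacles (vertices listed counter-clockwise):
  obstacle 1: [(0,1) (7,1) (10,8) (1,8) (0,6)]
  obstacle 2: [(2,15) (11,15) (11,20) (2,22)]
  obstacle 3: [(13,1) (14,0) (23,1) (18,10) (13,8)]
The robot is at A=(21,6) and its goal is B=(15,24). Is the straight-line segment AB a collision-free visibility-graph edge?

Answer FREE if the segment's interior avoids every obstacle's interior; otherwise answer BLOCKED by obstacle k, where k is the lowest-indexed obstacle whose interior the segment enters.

FREE

Obstacle 1 [(0,1) (7,1) (10,8) (1,8) (0,6)]:
  edge (0,1)–(7,1): clear
  edge (7,1)–(10,8): clear
  edge (10,8)–(1,8): clear
  edge (1,8)–(0,6): clear
  edge (0,6)–(0,1): clear
  midpoint (18,15) outside
  → clear
Obstacle 2 [(2,15) (11,15) (11,20) (2,22)]:
  edge (2,15)–(11,15): clear
  edge (11,15)–(11,20): clear
  edge (11,20)–(2,22): clear
  edge (2,22)–(2,15): clear
  midpoint (18,15) outside
  → clear
Obstacle 3 [(13,1) (14,0) (23,1) (18,10) (13,8)]:
  edge (13,1)–(14,0): clear
  edge (14,0)–(23,1): clear
  edge (23,1)–(18,10): clear
  edge (18,10)–(13,8): clear
  edge (13,8)–(13,1): clear
  midpoint (18,15) outside
  → clear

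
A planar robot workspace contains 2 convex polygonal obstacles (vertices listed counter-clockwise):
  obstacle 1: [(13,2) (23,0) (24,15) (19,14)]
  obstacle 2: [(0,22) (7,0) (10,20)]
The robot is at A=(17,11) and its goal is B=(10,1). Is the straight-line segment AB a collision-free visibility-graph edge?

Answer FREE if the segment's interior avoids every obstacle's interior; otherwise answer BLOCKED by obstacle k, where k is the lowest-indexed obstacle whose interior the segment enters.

Obstacle 1 [(13,2) (23,0) (24,15) (19,14)]:
  edge (13,2)–(23,0): clear
  edge (23,0)–(24,15): clear
  edge (24,15)–(19,14): clear
  edge (19,14)–(13,2): clear
  midpoint (27/2,6) outside
  → clear
Obstacle 2 [(0,22) (7,0) (10,20)]:
  edge (0,22)–(7,0): clear
  edge (7,0)–(10,20): clear
  edge (10,20)–(0,22): clear
  midpoint (27/2,6) outside
  → clear

FREE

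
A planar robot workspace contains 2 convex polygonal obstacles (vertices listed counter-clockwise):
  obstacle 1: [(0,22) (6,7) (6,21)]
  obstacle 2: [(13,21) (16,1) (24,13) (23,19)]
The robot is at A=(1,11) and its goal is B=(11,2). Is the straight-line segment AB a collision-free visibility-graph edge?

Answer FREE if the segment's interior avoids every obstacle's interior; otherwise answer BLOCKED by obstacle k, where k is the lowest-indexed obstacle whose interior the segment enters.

FREE

Obstacle 1 [(0,22) (6,7) (6,21)]:
  edge (0,22)–(6,7): clear
  edge (6,7)–(6,21): clear
  edge (6,21)–(0,22): clear
  midpoint (6,13/2) outside
  → clear
Obstacle 2 [(13,21) (16,1) (24,13) (23,19)]:
  edge (13,21)–(16,1): clear
  edge (16,1)–(24,13): clear
  edge (24,13)–(23,19): clear
  edge (23,19)–(13,21): clear
  midpoint (6,13/2) outside
  → clear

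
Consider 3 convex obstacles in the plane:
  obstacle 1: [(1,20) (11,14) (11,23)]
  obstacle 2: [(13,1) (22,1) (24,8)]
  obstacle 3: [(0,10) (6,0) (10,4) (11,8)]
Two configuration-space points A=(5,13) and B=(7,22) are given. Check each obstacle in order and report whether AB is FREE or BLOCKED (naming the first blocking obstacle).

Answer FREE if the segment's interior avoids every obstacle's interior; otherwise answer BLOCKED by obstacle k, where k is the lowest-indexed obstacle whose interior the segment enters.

BLOCKED by obstacle 1

Obstacle 1 [(1,20) (11,14) (11,23)]:
  edge (1,20)–(11,14): crosses AB
  edge (11,14)–(11,23): clear
  edge (11,23)–(1,20): crosses AB
  → BLOCKED
Obstacle 2 [(13,1) (22,1) (24,8)]:
  edge (13,1)–(22,1): clear
  edge (22,1)–(24,8): clear
  edge (24,8)–(13,1): clear
  midpoint (6,35/2) outside
  → clear
Obstacle 3 [(0,10) (6,0) (10,4) (11,8)]:
  edge (0,10)–(6,0): clear
  edge (6,0)–(10,4): clear
  edge (10,4)–(11,8): clear
  edge (11,8)–(0,10): clear
  midpoint (6,35/2) outside
  → clear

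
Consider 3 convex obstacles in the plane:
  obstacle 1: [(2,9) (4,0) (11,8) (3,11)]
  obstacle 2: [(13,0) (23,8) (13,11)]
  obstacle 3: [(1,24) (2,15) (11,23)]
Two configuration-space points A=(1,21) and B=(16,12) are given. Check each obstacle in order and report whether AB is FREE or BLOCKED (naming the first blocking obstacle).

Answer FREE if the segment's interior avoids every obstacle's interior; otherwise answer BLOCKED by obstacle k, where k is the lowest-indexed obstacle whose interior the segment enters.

BLOCKED by obstacle 3

Obstacle 1 [(2,9) (4,0) (11,8) (3,11)]:
  edge (2,9)–(4,0): clear
  edge (4,0)–(11,8): clear
  edge (11,8)–(3,11): clear
  edge (3,11)–(2,9): clear
  midpoint (17/2,33/2) outside
  → clear
Obstacle 2 [(13,0) (23,8) (13,11)]:
  edge (13,0)–(23,8): clear
  edge (23,8)–(13,11): clear
  edge (13,11)–(13,0): clear
  midpoint (17/2,33/2) outside
  → clear
Obstacle 3 [(1,24) (2,15) (11,23)]:
  edge (1,24)–(2,15): crosses AB
  edge (2,15)–(11,23): crosses AB
  edge (11,23)–(1,24): clear
  → BLOCKED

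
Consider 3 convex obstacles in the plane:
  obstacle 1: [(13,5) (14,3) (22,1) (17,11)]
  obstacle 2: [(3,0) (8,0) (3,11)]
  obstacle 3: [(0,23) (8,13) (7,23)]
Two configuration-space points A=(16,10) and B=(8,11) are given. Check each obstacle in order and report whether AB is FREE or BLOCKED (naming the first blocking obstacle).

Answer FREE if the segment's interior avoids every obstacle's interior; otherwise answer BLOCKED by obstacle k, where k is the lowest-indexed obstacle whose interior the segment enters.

Obstacle 1 [(13,5) (14,3) (22,1) (17,11)]:
  edge (13,5)–(14,3): clear
  edge (14,3)–(22,1): clear
  edge (22,1)–(17,11): clear
  edge (17,11)–(13,5): clear
  midpoint (12,21/2) outside
  → clear
Obstacle 2 [(3,0) (8,0) (3,11)]:
  edge (3,0)–(8,0): clear
  edge (8,0)–(3,11): clear
  edge (3,11)–(3,0): clear
  midpoint (12,21/2) outside
  → clear
Obstacle 3 [(0,23) (8,13) (7,23)]:
  edge (0,23)–(8,13): clear
  edge (8,13)–(7,23): clear
  edge (7,23)–(0,23): clear
  midpoint (12,21/2) outside
  → clear

FREE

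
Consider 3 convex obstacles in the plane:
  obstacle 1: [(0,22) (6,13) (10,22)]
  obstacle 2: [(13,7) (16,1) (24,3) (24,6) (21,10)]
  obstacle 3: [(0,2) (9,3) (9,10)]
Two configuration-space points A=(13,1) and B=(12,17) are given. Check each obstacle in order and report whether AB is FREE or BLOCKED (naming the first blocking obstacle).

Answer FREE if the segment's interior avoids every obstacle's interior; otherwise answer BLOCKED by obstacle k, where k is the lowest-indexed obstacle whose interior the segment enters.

Obstacle 1 [(0,22) (6,13) (10,22)]:
  edge (0,22)–(6,13): clear
  edge (6,13)–(10,22): clear
  edge (10,22)–(0,22): clear
  midpoint (25/2,9) outside
  → clear
Obstacle 2 [(13,7) (16,1) (24,3) (24,6) (21,10)]:
  edge (13,7)–(16,1): clear
  edge (16,1)–(24,3): clear
  edge (24,3)–(24,6): clear
  edge (24,6)–(21,10): clear
  edge (21,10)–(13,7): clear
  midpoint (25/2,9) outside
  → clear
Obstacle 3 [(0,2) (9,3) (9,10)]:
  edge (0,2)–(9,3): clear
  edge (9,3)–(9,10): clear
  edge (9,10)–(0,2): clear
  midpoint (25/2,9) outside
  → clear

FREE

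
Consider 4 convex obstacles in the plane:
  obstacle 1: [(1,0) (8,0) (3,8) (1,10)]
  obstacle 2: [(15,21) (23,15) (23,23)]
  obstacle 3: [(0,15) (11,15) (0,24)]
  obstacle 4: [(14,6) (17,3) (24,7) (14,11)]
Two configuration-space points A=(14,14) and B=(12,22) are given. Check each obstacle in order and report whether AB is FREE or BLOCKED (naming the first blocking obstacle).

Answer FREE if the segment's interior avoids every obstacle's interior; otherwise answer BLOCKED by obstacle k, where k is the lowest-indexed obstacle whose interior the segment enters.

FREE

Obstacle 1 [(1,0) (8,0) (3,8) (1,10)]:
  edge (1,0)–(8,0): clear
  edge (8,0)–(3,8): clear
  edge (3,8)–(1,10): clear
  edge (1,10)–(1,0): clear
  midpoint (13,18) outside
  → clear
Obstacle 2 [(15,21) (23,15) (23,23)]:
  edge (15,21)–(23,15): clear
  edge (23,15)–(23,23): clear
  edge (23,23)–(15,21): clear
  midpoint (13,18) outside
  → clear
Obstacle 3 [(0,15) (11,15) (0,24)]:
  edge (0,15)–(11,15): clear
  edge (11,15)–(0,24): clear
  edge (0,24)–(0,15): clear
  midpoint (13,18) outside
  → clear
Obstacle 4 [(14,6) (17,3) (24,7) (14,11)]:
  edge (14,6)–(17,3): clear
  edge (17,3)–(24,7): clear
  edge (24,7)–(14,11): clear
  edge (14,11)–(14,6): clear
  midpoint (13,18) outside
  → clear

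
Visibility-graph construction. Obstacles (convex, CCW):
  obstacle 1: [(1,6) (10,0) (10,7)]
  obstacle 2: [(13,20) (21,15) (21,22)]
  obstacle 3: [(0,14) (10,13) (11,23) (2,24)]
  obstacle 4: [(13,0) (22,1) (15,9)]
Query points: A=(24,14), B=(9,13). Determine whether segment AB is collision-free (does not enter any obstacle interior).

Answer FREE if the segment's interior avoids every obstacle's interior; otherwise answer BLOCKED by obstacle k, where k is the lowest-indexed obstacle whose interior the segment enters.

BLOCKED by obstacle 3

Obstacle 1 [(1,6) (10,0) (10,7)]:
  edge (1,6)–(10,0): clear
  edge (10,0)–(10,7): clear
  edge (10,7)–(1,6): clear
  midpoint (33/2,27/2) outside
  → clear
Obstacle 2 [(13,20) (21,15) (21,22)]:
  edge (13,20)–(21,15): clear
  edge (21,15)–(21,22): clear
  edge (21,22)–(13,20): clear
  midpoint (33/2,27/2) outside
  → clear
Obstacle 3 [(0,14) (10,13) (11,23) (2,24)]:
  edge (0,14)–(10,13): crosses AB
  edge (10,13)–(11,23): crosses AB
  edge (11,23)–(2,24): clear
  edge (2,24)–(0,14): clear
  → BLOCKED
Obstacle 4 [(13,0) (22,1) (15,9)]:
  edge (13,0)–(22,1): clear
  edge (22,1)–(15,9): clear
  edge (15,9)–(13,0): clear
  midpoint (33/2,27/2) outside
  → clear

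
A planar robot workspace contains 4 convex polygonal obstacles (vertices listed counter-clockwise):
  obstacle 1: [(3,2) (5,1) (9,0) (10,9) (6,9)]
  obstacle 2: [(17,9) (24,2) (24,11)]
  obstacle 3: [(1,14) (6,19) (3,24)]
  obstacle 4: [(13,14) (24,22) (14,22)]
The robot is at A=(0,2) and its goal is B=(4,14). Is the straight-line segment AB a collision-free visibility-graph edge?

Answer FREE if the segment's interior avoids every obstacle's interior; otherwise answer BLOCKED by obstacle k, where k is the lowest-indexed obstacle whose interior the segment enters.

FREE

Obstacle 1 [(3,2) (5,1) (9,0) (10,9) (6,9)]:
  edge (3,2)–(5,1): clear
  edge (5,1)–(9,0): clear
  edge (9,0)–(10,9): clear
  edge (10,9)–(6,9): clear
  edge (6,9)–(3,2): clear
  midpoint (2,8) outside
  → clear
Obstacle 2 [(17,9) (24,2) (24,11)]:
  edge (17,9)–(24,2): clear
  edge (24,2)–(24,11): clear
  edge (24,11)–(17,9): clear
  midpoint (2,8) outside
  → clear
Obstacle 3 [(1,14) (6,19) (3,24)]:
  edge (1,14)–(6,19): clear
  edge (6,19)–(3,24): clear
  edge (3,24)–(1,14): clear
  midpoint (2,8) outside
  → clear
Obstacle 4 [(13,14) (24,22) (14,22)]:
  edge (13,14)–(24,22): clear
  edge (24,22)–(14,22): clear
  edge (14,22)–(13,14): clear
  midpoint (2,8) outside
  → clear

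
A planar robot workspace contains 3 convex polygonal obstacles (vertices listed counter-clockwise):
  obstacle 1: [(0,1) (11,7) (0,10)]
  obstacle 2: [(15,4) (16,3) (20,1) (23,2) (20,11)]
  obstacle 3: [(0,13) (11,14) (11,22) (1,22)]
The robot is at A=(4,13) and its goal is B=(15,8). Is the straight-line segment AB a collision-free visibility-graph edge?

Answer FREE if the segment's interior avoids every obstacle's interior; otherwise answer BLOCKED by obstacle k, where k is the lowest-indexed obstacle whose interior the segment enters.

FREE

Obstacle 1 [(0,1) (11,7) (0,10)]:
  edge (0,1)–(11,7): clear
  edge (11,7)–(0,10): clear
  edge (0,10)–(0,1): clear
  midpoint (19/2,21/2) outside
  → clear
Obstacle 2 [(15,4) (16,3) (20,1) (23,2) (20,11)]:
  edge (15,4)–(16,3): clear
  edge (16,3)–(20,1): clear
  edge (20,1)–(23,2): clear
  edge (23,2)–(20,11): clear
  edge (20,11)–(15,4): clear
  midpoint (19/2,21/2) outside
  → clear
Obstacle 3 [(0,13) (11,14) (11,22) (1,22)]:
  edge (0,13)–(11,14): clear
  edge (11,14)–(11,22): clear
  edge (11,22)–(1,22): clear
  edge (1,22)–(0,13): clear
  midpoint (19/2,21/2) outside
  → clear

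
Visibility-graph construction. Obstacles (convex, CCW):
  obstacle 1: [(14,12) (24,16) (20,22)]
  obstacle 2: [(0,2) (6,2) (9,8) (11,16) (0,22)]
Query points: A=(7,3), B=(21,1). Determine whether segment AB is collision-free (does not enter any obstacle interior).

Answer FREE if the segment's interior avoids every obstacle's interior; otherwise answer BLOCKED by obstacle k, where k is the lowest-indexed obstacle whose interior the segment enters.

FREE

Obstacle 1 [(14,12) (24,16) (20,22)]:
  edge (14,12)–(24,16): clear
  edge (24,16)–(20,22): clear
  edge (20,22)–(14,12): clear
  midpoint (14,2) outside
  → clear
Obstacle 2 [(0,2) (6,2) (9,8) (11,16) (0,22)]:
  edge (0,2)–(6,2): clear
  edge (6,2)–(9,8): clear
  edge (9,8)–(11,16): clear
  edge (11,16)–(0,22): clear
  edge (0,22)–(0,2): clear
  midpoint (14,2) outside
  → clear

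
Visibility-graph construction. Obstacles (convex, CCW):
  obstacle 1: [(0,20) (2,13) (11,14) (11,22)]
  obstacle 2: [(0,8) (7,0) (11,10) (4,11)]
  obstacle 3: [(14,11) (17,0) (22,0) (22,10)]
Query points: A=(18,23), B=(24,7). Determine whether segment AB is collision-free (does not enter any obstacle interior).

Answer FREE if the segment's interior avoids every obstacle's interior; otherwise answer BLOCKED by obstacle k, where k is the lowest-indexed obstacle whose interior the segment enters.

FREE

Obstacle 1 [(0,20) (2,13) (11,14) (11,22)]:
  edge (0,20)–(2,13): clear
  edge (2,13)–(11,14): clear
  edge (11,14)–(11,22): clear
  edge (11,22)–(0,20): clear
  midpoint (21,15) outside
  → clear
Obstacle 2 [(0,8) (7,0) (11,10) (4,11)]:
  edge (0,8)–(7,0): clear
  edge (7,0)–(11,10): clear
  edge (11,10)–(4,11): clear
  edge (4,11)–(0,8): clear
  midpoint (21,15) outside
  → clear
Obstacle 3 [(14,11) (17,0) (22,0) (22,10)]:
  edge (14,11)–(17,0): clear
  edge (17,0)–(22,0): clear
  edge (22,0)–(22,10): clear
  edge (22,10)–(14,11): clear
  midpoint (21,15) outside
  → clear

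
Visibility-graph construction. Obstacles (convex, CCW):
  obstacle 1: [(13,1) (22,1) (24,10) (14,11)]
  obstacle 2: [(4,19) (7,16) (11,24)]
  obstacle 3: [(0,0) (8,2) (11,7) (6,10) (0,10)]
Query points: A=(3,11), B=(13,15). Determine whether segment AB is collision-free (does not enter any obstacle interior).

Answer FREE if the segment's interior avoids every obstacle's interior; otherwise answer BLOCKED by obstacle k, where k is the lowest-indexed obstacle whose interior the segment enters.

Obstacle 1 [(13,1) (22,1) (24,10) (14,11)]:
  edge (13,1)–(22,1): clear
  edge (22,1)–(24,10): clear
  edge (24,10)–(14,11): clear
  edge (14,11)–(13,1): clear
  midpoint (8,13) outside
  → clear
Obstacle 2 [(4,19) (7,16) (11,24)]:
  edge (4,19)–(7,16): clear
  edge (7,16)–(11,24): clear
  edge (11,24)–(4,19): clear
  midpoint (8,13) outside
  → clear
Obstacle 3 [(0,0) (8,2) (11,7) (6,10) (0,10)]:
  edge (0,0)–(8,2): clear
  edge (8,2)–(11,7): clear
  edge (11,7)–(6,10): clear
  edge (6,10)–(0,10): clear
  edge (0,10)–(0,0): clear
  midpoint (8,13) outside
  → clear

FREE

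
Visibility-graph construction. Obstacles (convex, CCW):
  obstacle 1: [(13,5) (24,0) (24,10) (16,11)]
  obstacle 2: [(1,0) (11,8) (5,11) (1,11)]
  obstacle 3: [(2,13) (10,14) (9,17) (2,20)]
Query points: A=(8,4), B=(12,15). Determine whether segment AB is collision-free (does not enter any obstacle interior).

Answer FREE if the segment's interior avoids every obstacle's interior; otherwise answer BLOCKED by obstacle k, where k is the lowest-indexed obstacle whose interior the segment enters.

BLOCKED by obstacle 2

Obstacle 1 [(13,5) (24,0) (24,10) (16,11)]:
  edge (13,5)–(24,0): clear
  edge (24,0)–(24,10): clear
  edge (24,10)–(16,11): clear
  edge (16,11)–(13,5): clear
  midpoint (10,19/2) outside
  → clear
Obstacle 2 [(1,0) (11,8) (5,11) (1,11)]:
  edge (1,0)–(11,8): crosses AB
  edge (11,8)–(5,11): crosses AB
  edge (5,11)–(1,11): clear
  edge (1,11)–(1,0): clear
  → BLOCKED
Obstacle 3 [(2,13) (10,14) (9,17) (2,20)]:
  edge (2,13)–(10,14): clear
  edge (10,14)–(9,17): clear
  edge (9,17)–(2,20): clear
  edge (2,20)–(2,13): clear
  midpoint (10,19/2) outside
  → clear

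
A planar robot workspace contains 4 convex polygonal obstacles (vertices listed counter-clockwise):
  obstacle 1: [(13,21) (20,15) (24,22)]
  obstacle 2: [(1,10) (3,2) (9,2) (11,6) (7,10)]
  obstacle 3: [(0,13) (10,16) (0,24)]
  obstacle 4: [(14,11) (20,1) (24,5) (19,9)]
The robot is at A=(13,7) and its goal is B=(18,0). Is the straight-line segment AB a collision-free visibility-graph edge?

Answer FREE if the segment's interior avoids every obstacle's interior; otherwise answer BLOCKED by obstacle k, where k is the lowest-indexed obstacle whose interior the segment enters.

Obstacle 1 [(13,21) (20,15) (24,22)]:
  edge (13,21)–(20,15): clear
  edge (20,15)–(24,22): clear
  edge (24,22)–(13,21): clear
  midpoint (31/2,7/2) outside
  → clear
Obstacle 2 [(1,10) (3,2) (9,2) (11,6) (7,10)]:
  edge (1,10)–(3,2): clear
  edge (3,2)–(9,2): clear
  edge (9,2)–(11,6): clear
  edge (11,6)–(7,10): clear
  edge (7,10)–(1,10): clear
  midpoint (31/2,7/2) outside
  → clear
Obstacle 3 [(0,13) (10,16) (0,24)]:
  edge (0,13)–(10,16): clear
  edge (10,16)–(0,24): clear
  edge (0,24)–(0,13): clear
  midpoint (31/2,7/2) outside
  → clear
Obstacle 4 [(14,11) (20,1) (24,5) (19,9)]:
  edge (14,11)–(20,1): clear
  edge (20,1)–(24,5): clear
  edge (24,5)–(19,9): clear
  edge (19,9)–(14,11): clear
  midpoint (31/2,7/2) outside
  → clear

FREE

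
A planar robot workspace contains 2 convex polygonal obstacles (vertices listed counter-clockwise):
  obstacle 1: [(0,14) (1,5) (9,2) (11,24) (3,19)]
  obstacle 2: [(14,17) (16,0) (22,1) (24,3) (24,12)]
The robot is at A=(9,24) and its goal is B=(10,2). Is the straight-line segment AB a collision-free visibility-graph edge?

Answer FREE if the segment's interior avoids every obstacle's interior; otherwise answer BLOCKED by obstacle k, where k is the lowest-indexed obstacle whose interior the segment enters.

BLOCKED by obstacle 1

Obstacle 1 [(0,14) (1,5) (9,2) (11,24) (3,19)]:
  edge (0,14)–(1,5): clear
  edge (1,5)–(9,2): clear
  edge (9,2)–(11,24): crosses AB
  edge (11,24)–(3,19): crosses AB
  edge (3,19)–(0,14): clear
  → BLOCKED
Obstacle 2 [(14,17) (16,0) (22,1) (24,3) (24,12)]:
  edge (14,17)–(16,0): clear
  edge (16,0)–(22,1): clear
  edge (22,1)–(24,3): clear
  edge (24,3)–(24,12): clear
  edge (24,12)–(14,17): clear
  midpoint (19/2,13) outside
  → clear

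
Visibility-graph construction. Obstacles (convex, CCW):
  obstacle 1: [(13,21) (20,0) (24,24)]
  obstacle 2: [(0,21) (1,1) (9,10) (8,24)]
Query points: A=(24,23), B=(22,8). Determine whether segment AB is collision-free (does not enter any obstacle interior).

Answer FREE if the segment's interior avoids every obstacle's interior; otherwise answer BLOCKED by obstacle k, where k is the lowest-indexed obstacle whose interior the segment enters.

Obstacle 1 [(13,21) (20,0) (24,24)]:
  edge (13,21)–(20,0): clear
  edge (20,0)–(24,24): clear
  edge (24,24)–(13,21): clear
  midpoint (23,31/2) outside
  → clear
Obstacle 2 [(0,21) (1,1) (9,10) (8,24)]:
  edge (0,21)–(1,1): clear
  edge (1,1)–(9,10): clear
  edge (9,10)–(8,24): clear
  edge (8,24)–(0,21): clear
  midpoint (23,31/2) outside
  → clear

FREE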